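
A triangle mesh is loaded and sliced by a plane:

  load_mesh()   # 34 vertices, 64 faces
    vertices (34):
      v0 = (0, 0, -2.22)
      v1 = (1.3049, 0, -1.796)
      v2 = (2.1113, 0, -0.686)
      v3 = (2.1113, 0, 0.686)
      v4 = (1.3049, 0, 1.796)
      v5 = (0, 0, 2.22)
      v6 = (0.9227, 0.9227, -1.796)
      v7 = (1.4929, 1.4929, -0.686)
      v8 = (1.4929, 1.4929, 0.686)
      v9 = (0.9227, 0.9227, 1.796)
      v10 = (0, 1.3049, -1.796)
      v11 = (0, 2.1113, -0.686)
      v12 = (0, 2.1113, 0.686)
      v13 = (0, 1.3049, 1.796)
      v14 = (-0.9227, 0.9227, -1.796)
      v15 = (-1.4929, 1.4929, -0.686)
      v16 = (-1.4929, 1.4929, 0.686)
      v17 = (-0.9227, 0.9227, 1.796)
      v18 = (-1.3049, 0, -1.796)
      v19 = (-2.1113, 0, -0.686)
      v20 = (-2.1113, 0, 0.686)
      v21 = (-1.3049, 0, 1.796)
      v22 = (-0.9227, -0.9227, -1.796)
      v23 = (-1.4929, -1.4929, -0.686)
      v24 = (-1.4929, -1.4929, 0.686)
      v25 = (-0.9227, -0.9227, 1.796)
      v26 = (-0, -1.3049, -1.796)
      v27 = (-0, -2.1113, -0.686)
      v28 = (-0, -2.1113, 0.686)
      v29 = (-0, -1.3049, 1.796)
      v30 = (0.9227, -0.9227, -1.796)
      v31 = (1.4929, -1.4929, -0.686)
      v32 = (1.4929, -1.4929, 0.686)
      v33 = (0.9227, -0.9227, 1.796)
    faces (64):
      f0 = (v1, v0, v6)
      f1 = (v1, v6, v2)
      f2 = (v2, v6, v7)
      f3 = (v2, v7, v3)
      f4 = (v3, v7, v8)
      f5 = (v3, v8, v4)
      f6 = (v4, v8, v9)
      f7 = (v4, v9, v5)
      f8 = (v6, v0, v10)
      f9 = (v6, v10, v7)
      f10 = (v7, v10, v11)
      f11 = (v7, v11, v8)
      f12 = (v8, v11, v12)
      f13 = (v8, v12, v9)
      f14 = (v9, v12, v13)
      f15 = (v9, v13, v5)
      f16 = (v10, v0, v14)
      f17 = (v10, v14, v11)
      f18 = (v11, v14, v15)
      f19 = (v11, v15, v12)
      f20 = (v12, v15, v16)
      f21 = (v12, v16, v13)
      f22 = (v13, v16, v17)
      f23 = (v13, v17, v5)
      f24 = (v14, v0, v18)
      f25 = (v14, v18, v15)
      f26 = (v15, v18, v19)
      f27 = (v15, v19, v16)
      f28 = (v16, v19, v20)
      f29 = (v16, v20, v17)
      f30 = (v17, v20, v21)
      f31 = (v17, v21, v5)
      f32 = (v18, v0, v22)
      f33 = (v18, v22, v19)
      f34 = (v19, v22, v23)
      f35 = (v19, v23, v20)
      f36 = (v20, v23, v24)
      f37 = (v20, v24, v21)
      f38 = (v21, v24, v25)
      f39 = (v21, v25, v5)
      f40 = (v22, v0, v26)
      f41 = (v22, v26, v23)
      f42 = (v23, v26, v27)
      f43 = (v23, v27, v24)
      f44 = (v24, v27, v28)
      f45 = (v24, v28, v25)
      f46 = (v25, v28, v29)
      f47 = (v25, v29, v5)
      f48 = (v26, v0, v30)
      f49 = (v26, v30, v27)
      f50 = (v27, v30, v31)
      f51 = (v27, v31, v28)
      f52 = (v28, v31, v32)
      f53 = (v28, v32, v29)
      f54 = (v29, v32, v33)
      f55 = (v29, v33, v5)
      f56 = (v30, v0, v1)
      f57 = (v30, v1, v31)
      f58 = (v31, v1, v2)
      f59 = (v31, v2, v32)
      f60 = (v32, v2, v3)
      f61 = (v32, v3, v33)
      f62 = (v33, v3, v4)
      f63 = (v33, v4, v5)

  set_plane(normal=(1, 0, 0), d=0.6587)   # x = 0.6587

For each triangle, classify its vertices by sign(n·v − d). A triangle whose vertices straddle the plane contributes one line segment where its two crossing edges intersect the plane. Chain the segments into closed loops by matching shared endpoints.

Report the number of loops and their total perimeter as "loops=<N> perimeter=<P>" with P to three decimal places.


Straddling triangles (20 of 64):
  (v1,v0,v6) [+-+] → (0.6587, 0, -2.00597)–(0.6587, 0.6587, -1.91731)  len=0.6646
  (v4,v9,v5) [++-] → (0.6587, 0.6587, 1.91731)–(0.6587, 0, 2.00597)  len=0.6646
  (v6,v0,v10) [+--] → (0.6587, 0.6587, -1.91731)–(0.6587, 1.03205, -1.796)  len=0.3926
  (v6,v10,v7) [+-+] → (0.6587, 1.03205, -1.796)–(0.6587, 1.38785, -1.30624)  len=0.6054
  (v7,v10,v11) [+--] → (0.6587, 1.38785, -1.30624)–(0.6587, 1.83845, -0.686)  len=0.7666
  (v7,v11,v8) [+-+] → (0.6587, 1.83845, -0.686)–(0.6587, 1.83845, -0.0806437)  len=0.6054
  (v8,v11,v12) [+--] → (0.6587, 1.83845, -0.0806437)–(0.6587, 1.83845, 0.686)  len=0.7666
  (v8,v12,v9) [+-+] → (0.6587, 1.83845, 0.686)–(0.6587, 1.26278, 1.47841)  len=0.9794
  (v9,v12,v13) [+--] → (0.6587, 1.26278, 1.47841)–(0.6587, 1.03205, 1.796)  len=0.3926
  (v9,v13,v5) [+--] → (0.6587, 1.03205, 1.796)–(0.6587, 0.6587, 1.91731)  len=0.3926
  (v26,v0,v30) [--+] → (0.6587, -0.6587, -1.91731)–(0.6587, -1.03205, -1.796)  len=0.3926
  (v26,v30,v27) [-+-] → (0.6587, -1.03205, -1.796)–(0.6587, -1.26278, -1.47841)  len=0.3926
  (v27,v30,v31) [-++] → (0.6587, -1.26278, -1.47841)–(0.6587, -1.83845, -0.686)  len=0.9794
  (v27,v31,v28) [-+-] → (0.6587, -1.83845, -0.686)–(0.6587, -1.83845, 0.0806437)  len=0.7666
  (v28,v31,v32) [-++] → (0.6587, -1.83845, 0.0806437)–(0.6587, -1.83845, 0.686)  len=0.6054
  (v28,v32,v29) [-+-] → (0.6587, -1.83845, 0.686)–(0.6587, -1.38785, 1.30624)  len=0.7666
  (v29,v32,v33) [-++] → (0.6587, -1.38785, 1.30624)–(0.6587, -1.03205, 1.796)  len=0.6054
  (v29,v33,v5) [-+-] → (0.6587, -1.03205, 1.796)–(0.6587, -0.6587, 1.91731)  len=0.3926
  (v30,v0,v1) [+-+] → (0.6587, -0.6587, -1.91731)–(0.6587, 0, -2.00597)  len=0.6646
  (v33,v4,v5) [++-] → (0.6587, 0, 2.00597)–(0.6587, -0.6587, 1.91731)  len=0.6646

Chained into 1 loop(s):
  loop 1: 20 segments, perimeter = 12.4608
Total perimeter = 12.461

loops=1 perimeter=12.461


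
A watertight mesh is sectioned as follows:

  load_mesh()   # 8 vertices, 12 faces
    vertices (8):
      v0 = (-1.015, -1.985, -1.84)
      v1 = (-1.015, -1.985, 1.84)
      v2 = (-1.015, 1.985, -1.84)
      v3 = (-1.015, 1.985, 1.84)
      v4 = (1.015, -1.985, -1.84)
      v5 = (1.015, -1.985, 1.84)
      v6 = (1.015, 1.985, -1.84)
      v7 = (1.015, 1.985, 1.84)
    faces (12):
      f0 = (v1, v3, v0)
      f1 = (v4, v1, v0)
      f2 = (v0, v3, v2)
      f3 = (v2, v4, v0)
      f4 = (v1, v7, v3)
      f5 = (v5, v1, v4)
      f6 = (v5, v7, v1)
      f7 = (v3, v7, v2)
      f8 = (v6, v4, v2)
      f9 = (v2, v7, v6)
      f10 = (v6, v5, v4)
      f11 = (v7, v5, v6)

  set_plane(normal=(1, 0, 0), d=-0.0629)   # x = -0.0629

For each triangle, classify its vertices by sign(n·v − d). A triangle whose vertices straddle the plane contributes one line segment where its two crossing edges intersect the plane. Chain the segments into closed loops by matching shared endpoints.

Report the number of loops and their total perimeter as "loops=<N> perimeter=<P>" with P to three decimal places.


Straddling triangles (8 of 12):
  (v4,v1,v0) [+--] → (-0.0629, -1.985, 0.114026)–(-0.0629, -1.985, -1.84)  len=1.9540
  (v2,v4,v0) [-+-] → (-0.0629, 0.123011, -1.84)–(-0.0629, -1.985, -1.84)  len=2.1080
  (v1,v7,v3) [-+-] → (-0.0629, -0.123011, 1.84)–(-0.0629, 1.985, 1.84)  len=2.1080
  (v5,v1,v4) [+-+] → (-0.0629, -1.985, 1.84)–(-0.0629, -1.985, 0.114026)  len=1.7260
  (v5,v7,v1) [++-] → (-0.0629, -0.123011, 1.84)–(-0.0629, -1.985, 1.84)  len=1.8620
  (v3,v7,v2) [-+-] → (-0.0629, 1.985, 1.84)–(-0.0629, 1.985, -0.114026)  len=1.9540
  (v6,v4,v2) [++-] → (-0.0629, 0.123011, -1.84)–(-0.0629, 1.985, -1.84)  len=1.8620
  (v2,v7,v6) [-++] → (-0.0629, 1.985, -0.114026)–(-0.0629, 1.985, -1.84)  len=1.7260

Chained into 1 loop(s):
  loop 1: 8 segments, perimeter = 15.3000
Total perimeter = 15.300

loops=1 perimeter=15.300


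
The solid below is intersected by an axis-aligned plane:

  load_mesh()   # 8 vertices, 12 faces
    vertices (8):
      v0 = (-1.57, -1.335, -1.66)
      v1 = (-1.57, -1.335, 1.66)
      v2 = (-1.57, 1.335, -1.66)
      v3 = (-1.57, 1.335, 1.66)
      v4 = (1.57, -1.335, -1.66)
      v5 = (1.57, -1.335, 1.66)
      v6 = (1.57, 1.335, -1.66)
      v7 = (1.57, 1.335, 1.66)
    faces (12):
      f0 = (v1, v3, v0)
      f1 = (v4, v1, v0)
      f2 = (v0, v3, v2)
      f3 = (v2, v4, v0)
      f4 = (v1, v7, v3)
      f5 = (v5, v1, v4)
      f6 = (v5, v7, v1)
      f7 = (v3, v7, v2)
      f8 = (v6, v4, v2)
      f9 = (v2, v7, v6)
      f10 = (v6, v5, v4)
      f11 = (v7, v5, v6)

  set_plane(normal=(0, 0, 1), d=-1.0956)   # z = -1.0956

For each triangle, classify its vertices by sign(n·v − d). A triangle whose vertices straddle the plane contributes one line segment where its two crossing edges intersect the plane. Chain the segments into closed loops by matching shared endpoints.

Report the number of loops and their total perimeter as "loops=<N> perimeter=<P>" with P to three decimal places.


Straddling triangles (8 of 12):
  (v1,v3,v0) [++-] → (-1.57, -0.8811, -1.0956)–(-1.57, -1.335, -1.0956)  len=0.4539
  (v4,v1,v0) [-+-] → (1.0362, -1.335, -1.0956)–(-1.57, -1.335, -1.0956)  len=2.6062
  (v0,v3,v2) [-+-] → (-1.57, -0.8811, -1.0956)–(-1.57, 1.335, -1.0956)  len=2.2161
  (v5,v1,v4) [++-] → (1.0362, -1.335, -1.0956)–(1.57, -1.335, -1.0956)  len=0.5338
  (v3,v7,v2) [++-] → (-1.0362, 1.335, -1.0956)–(-1.57, 1.335, -1.0956)  len=0.5338
  (v2,v7,v6) [-+-] → (-1.0362, 1.335, -1.0956)–(1.57, 1.335, -1.0956)  len=2.6062
  (v6,v5,v4) [-+-] → (1.57, 0.8811, -1.0956)–(1.57, -1.335, -1.0956)  len=2.2161
  (v7,v5,v6) [++-] → (1.57, 0.8811, -1.0956)–(1.57, 1.335, -1.0956)  len=0.4539

Chained into 1 loop(s):
  loop 1: 8 segments, perimeter = 11.6200
Total perimeter = 11.620

loops=1 perimeter=11.620


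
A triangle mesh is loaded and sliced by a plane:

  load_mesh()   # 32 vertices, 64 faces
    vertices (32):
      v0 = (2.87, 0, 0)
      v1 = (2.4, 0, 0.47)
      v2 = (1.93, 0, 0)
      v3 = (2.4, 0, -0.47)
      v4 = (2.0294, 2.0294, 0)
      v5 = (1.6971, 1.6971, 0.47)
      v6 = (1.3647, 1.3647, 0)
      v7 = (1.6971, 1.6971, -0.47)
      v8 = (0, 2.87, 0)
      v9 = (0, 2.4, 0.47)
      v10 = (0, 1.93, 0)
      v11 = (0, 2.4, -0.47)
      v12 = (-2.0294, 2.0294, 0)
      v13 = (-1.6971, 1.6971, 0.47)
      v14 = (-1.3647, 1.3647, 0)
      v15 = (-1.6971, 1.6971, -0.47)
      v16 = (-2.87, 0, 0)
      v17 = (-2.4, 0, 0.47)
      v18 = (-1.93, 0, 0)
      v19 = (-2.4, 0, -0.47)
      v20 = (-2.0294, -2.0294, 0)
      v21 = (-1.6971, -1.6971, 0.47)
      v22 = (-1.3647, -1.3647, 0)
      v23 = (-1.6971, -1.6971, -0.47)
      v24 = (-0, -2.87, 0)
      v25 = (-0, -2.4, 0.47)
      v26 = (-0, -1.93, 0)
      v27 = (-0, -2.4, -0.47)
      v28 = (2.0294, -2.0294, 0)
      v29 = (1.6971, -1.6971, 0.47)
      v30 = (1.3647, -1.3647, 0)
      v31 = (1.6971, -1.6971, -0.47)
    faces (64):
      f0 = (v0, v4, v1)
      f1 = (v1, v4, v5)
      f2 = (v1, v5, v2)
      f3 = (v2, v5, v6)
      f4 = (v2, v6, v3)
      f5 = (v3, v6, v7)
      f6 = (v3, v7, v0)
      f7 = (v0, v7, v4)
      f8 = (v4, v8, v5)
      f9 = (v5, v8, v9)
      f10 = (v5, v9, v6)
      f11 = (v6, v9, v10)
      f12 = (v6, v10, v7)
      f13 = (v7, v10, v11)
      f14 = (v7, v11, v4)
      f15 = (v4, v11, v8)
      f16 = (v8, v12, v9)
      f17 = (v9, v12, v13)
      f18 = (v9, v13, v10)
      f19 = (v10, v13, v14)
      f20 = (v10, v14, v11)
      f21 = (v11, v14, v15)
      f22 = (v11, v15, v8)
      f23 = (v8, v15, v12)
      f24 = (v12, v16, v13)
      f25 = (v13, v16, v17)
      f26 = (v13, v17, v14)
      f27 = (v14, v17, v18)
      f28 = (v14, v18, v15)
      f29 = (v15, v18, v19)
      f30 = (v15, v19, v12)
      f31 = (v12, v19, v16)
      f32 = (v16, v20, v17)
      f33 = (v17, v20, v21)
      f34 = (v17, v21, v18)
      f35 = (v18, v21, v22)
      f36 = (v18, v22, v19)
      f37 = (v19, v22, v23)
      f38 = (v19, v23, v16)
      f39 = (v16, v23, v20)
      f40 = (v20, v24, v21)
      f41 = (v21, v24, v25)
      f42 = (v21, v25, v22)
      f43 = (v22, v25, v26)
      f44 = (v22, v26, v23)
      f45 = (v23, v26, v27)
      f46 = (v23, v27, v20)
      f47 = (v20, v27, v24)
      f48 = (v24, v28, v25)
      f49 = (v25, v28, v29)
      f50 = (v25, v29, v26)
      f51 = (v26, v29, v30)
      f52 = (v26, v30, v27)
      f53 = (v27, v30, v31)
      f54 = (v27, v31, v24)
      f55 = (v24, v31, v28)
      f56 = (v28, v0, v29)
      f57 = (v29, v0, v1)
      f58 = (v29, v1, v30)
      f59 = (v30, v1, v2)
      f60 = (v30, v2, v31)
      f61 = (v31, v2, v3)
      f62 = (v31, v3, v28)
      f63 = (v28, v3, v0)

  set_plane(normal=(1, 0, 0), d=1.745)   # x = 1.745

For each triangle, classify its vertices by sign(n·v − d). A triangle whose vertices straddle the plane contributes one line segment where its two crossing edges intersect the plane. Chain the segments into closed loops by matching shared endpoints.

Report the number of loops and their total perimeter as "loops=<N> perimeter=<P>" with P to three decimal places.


Straddling triangles (20 of 64):
  (v1,v4,v5) [++-] → (1.745, 1.745, 0.402251)–(1.745, 1.58145, 0.47)  len=0.1770
  (v1,v5,v2) [+-+] → (1.745, 1.58145, 0.47)–(1.745, 1.34806, 0.373336)  len=0.2526
  (v2,v5,v6) [+--] → (1.745, 1.34806, 0.373336)–(1.745, 0.446612, 0)  len=0.9757
  (v2,v6,v3) [+-+] → (1.745, 0.446612, 0)–(1.745, 0.8634, -0.172647)  len=0.4511
  (v3,v6,v7) [+--] → (1.745, 0.8634, -0.172647)–(1.745, 1.58145, -0.47)  len=0.7772
  (v3,v7,v0) [+-+] → (1.745, 1.58145, -0.47)–(1.745, 1.62779, -0.450806)  len=0.0502
  (v0,v7,v4) [+-+] → (1.745, 1.62779, -0.450806)–(1.745, 1.745, -0.402251)  len=0.1269
  (v4,v8,v5) [+--] → (1.745, 2.1472, 0)–(1.745, 1.745, 0.402251)  len=0.5688
  (v7,v11,v4) [--+] → (1.745, 2.08134, -0.0658658)–(1.745, 1.745, -0.402251)  len=0.4757
  (v4,v11,v8) [+--] → (1.745, 2.08134, -0.0658658)–(1.745, 2.1472, 0)  len=0.0931
  (v24,v28,v25) [-+-] → (1.745, -2.1472, 0)–(1.745, -2.08134, 0.0658658)  len=0.0931
  (v25,v28,v29) [-+-] → (1.745, -2.08134, 0.0658658)–(1.745, -1.745, 0.402251)  len=0.4757
  (v24,v31,v28) [--+] → (1.745, -1.745, -0.402251)–(1.745, -2.1472, 0)  len=0.5688
  (v28,v0,v29) [++-] → (1.745, -1.62779, 0.450806)–(1.745, -1.745, 0.402251)  len=0.1269
  (v29,v0,v1) [-++] → (1.745, -1.62779, 0.450806)–(1.745, -1.58145, 0.47)  len=0.0502
  (v29,v1,v30) [-+-] → (1.745, -1.58145, 0.47)–(1.745, -0.8634, 0.172647)  len=0.7772
  (v30,v1,v2) [-++] → (1.745, -0.8634, 0.172647)–(1.745, -0.446612, 0)  len=0.4511
  (v30,v2,v31) [-+-] → (1.745, -0.446612, 0)–(1.745, -1.34806, -0.373336)  len=0.9757
  (v31,v2,v3) [-++] → (1.745, -1.34806, -0.373336)–(1.745, -1.58145, -0.47)  len=0.2526
  (v31,v3,v28) [-++] → (1.745, -1.58145, -0.47)–(1.745, -1.745, -0.402251)  len=0.1770

Chained into 2 loop(s):
  loop 1: 10 segments, perimeter = 3.9484
  loop 2: 10 segments, perimeter = 3.9484
Total perimeter = 7.897

loops=2 perimeter=7.897


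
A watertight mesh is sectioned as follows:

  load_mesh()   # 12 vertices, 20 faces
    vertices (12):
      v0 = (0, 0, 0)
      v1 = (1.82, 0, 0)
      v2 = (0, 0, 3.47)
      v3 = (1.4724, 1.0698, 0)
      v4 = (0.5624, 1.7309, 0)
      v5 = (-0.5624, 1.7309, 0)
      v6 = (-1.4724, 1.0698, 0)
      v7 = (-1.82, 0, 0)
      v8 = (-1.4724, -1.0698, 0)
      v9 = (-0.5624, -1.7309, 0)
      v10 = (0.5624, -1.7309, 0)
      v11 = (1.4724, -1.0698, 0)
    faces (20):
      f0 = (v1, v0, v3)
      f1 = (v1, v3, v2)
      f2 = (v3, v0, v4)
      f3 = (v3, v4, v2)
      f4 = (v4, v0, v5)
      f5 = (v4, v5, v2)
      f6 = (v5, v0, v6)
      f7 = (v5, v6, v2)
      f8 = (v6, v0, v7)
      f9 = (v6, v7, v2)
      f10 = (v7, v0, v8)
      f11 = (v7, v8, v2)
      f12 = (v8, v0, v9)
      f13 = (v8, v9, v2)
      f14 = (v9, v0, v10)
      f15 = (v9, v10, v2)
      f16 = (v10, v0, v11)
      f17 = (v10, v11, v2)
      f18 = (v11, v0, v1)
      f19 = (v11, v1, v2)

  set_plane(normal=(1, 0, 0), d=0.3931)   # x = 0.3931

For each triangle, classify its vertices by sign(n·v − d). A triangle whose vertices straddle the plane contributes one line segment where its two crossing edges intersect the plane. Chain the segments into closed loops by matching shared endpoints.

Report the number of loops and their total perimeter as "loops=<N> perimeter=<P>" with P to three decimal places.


Straddling triangles (12 of 20):
  (v1,v0,v3) [+-+] → (0.3931, 0, 0)–(0.3931, 0.285614, 0)  len=0.2856
  (v1,v3,v2) [++-] → (0.3931, 0.285614, 2.54358)–(0.3931, 0, 2.72052)  len=0.3360
  (v3,v0,v4) [+-+] → (0.3931, 0.285614, 0)–(0.3931, 1.20984, 0)  len=0.9242
  (v3,v4,v2) [++-] → (0.3931, 1.20984, 1.04458)–(0.3931, 0.285614, 2.54358)  len=1.7610
  (v4,v0,v5) [+--] → (0.3931, 1.20984, 0)–(0.3931, 1.7309, 0)  len=0.5211
  (v4,v5,v2) [+--] → (0.3931, 1.7309, 0)–(0.3931, 1.20984, 1.04458)  len=1.1673
  (v9,v0,v10) [--+] → (0.3931, -1.20984, 0)–(0.3931, -1.7309, 0)  len=0.5211
  (v9,v10,v2) [-+-] → (0.3931, -1.7309, 0)–(0.3931, -1.20984, 1.04458)  len=1.1673
  (v10,v0,v11) [+-+] → (0.3931, -1.20984, 0)–(0.3931, -0.285614, 0)  len=0.9242
  (v10,v11,v2) [++-] → (0.3931, -0.285614, 2.54358)–(0.3931, -1.20984, 1.04458)  len=1.7610
  (v11,v0,v1) [+-+] → (0.3931, -0.285614, 0)–(0.3931, 0, 0)  len=0.2856
  (v11,v1,v2) [++-] → (0.3931, 0, 2.72052)–(0.3931, -0.285614, 2.54358)  len=0.3360

Chained into 1 loop(s):
  loop 1: 12 segments, perimeter = 9.9905
Total perimeter = 9.990

loops=1 perimeter=9.990


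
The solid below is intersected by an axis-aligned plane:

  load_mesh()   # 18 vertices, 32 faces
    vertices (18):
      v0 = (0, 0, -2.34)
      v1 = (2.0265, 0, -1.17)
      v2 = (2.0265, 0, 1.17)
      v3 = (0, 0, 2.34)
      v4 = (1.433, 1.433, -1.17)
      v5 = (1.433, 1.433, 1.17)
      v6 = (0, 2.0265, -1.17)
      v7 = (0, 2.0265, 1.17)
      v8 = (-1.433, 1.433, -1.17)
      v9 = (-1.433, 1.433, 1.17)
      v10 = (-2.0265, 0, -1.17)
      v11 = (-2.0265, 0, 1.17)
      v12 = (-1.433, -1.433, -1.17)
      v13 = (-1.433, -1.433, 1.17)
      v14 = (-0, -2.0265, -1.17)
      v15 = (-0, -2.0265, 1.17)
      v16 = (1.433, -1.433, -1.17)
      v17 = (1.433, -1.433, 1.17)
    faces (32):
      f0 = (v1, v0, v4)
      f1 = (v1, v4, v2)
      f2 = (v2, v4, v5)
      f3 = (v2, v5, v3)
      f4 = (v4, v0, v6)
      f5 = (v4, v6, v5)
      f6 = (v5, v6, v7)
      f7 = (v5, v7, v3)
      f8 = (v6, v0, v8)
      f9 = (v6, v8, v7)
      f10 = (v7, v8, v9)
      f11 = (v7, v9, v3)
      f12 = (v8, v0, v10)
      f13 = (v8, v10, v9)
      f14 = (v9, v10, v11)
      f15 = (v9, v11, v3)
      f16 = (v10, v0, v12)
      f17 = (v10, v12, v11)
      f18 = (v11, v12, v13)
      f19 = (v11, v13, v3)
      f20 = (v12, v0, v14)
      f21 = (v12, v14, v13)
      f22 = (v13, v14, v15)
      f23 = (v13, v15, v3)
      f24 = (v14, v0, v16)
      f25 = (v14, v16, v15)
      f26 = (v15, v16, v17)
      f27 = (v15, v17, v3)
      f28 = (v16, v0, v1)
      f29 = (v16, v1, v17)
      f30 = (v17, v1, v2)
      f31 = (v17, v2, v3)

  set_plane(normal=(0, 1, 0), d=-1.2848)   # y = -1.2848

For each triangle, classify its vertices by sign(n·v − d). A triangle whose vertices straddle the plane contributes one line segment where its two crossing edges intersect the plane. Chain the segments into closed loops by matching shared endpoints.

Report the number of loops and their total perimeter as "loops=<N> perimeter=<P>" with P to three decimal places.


Straddling triangles (12 of 32):
  (v10,v0,v12) [++-] → (-1.2848, -1.2848, -1.291)–(-1.49438, -1.2848, -1.17)  len=0.2420
  (v10,v12,v11) [+-+] → (-1.49438, -1.2848, -1.17)–(-1.49438, -1.2848, -0.927999)  len=0.2420
  (v11,v12,v13) [+--] → (-1.49438, -1.2848, -0.927999)–(-1.49438, -1.2848, 1.17)  len=2.0980
  (v11,v13,v3) [+-+] → (-1.49438, -1.2848, 1.17)–(-1.2848, -1.2848, 1.291)  len=0.2420
  (v12,v0,v14) [-+-] → (-1.2848, -1.2848, -1.291)–(0, -1.2848, -1.59822)  len=1.3210
  (v13,v15,v3) [--+] → (0, -1.2848, 1.59822)–(-1.2848, -1.2848, 1.291)  len=1.3210
  (v14,v0,v16) [-+-] → (0, -1.2848, -1.59822)–(1.2848, -1.2848, -1.291)  len=1.3210
  (v15,v17,v3) [--+] → (1.2848, -1.2848, 1.291)–(0, -1.2848, 1.59822)  len=1.3210
  (v16,v0,v1) [-++] → (1.2848, -1.2848, -1.291)–(1.49438, -1.2848, -1.17)  len=0.2420
  (v16,v1,v17) [-+-] → (1.49438, -1.2848, -1.17)–(1.49438, -1.2848, 0.927999)  len=2.0980
  (v17,v1,v2) [-++] → (1.49438, -1.2848, 0.927999)–(1.49438, -1.2848, 1.17)  len=0.2420
  (v17,v2,v3) [-++] → (1.49438, -1.2848, 1.17)–(1.2848, -1.2848, 1.291)  len=0.2420

Chained into 1 loop(s):
  loop 1: 12 segments, perimeter = 10.9321
Total perimeter = 10.932

loops=1 perimeter=10.932


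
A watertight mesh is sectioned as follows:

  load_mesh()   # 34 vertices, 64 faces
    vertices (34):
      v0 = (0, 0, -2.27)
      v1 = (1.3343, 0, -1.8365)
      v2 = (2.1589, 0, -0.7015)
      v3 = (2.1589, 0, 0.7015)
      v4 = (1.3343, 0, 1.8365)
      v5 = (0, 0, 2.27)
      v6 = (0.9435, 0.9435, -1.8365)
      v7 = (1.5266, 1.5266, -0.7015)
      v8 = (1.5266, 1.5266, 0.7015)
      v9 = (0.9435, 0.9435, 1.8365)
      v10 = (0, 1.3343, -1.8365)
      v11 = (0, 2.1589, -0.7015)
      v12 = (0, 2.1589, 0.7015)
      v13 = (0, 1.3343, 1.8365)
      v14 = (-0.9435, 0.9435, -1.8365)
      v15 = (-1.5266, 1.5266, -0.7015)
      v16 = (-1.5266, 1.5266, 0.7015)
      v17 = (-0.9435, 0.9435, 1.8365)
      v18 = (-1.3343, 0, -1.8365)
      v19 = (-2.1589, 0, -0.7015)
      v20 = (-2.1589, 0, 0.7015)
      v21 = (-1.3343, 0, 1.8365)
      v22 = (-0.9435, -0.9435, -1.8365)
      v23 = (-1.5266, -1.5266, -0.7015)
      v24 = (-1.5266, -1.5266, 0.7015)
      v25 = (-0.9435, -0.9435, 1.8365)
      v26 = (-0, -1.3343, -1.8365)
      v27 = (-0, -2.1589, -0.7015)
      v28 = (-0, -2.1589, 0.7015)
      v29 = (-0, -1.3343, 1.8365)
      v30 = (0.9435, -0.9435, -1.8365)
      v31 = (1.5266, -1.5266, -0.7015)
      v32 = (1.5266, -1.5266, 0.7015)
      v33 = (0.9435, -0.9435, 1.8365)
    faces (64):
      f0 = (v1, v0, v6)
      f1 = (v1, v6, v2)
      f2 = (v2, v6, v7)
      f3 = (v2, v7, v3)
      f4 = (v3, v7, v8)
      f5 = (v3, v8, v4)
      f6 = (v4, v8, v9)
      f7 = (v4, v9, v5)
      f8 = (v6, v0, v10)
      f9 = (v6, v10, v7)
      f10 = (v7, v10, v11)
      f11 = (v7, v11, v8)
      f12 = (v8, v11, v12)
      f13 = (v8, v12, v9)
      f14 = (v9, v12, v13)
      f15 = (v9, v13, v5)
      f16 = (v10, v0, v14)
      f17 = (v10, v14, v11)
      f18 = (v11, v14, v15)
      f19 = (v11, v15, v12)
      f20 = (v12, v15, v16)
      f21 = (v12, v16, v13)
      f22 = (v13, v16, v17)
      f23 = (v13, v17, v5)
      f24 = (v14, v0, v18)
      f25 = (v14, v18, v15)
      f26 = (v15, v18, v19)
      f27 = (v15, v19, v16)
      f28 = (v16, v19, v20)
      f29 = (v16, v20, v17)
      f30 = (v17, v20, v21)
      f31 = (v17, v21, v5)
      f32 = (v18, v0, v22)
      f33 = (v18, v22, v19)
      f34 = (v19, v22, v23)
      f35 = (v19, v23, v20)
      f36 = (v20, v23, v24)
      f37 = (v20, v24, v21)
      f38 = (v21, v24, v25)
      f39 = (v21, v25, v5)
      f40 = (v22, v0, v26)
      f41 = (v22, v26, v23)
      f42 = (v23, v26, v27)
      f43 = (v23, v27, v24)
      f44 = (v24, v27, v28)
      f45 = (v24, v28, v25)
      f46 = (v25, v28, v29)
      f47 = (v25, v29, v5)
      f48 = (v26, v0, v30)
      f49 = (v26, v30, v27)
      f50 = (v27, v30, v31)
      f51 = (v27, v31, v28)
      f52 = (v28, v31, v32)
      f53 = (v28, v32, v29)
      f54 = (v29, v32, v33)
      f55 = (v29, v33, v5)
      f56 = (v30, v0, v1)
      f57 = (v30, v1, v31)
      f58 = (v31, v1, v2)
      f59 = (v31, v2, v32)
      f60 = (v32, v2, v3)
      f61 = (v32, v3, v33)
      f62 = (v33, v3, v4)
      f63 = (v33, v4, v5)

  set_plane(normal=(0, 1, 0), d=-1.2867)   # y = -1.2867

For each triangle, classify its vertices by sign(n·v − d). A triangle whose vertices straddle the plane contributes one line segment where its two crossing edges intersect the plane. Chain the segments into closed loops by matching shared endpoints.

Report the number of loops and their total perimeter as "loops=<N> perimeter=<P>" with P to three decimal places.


Straddling triangles (20 of 64):
  (v19,v22,v23) [++-] → (-1.2867, -1.2867, -1.16846)–(-1.62596, -1.2867, -0.7015)  len=0.5772
  (v19,v23,v20) [+-+] → (-1.62596, -1.2867, -0.7015)–(-1.62596, -1.2867, -0.481023)  len=0.2205
  (v20,v23,v24) [+--] → (-1.62596, -1.2867, -0.481023)–(-1.62596, -1.2867, 0.7015)  len=1.1825
  (v20,v24,v21) [+-+] → (-1.62596, -1.2867, 0.7015)–(-1.49638, -1.2867, 0.879861)  len=0.2205
  (v21,v24,v25) [+-+] → (-1.49638, -1.2867, 0.879861)–(-1.2867, -1.2867, 1.16846)  len=0.3567
  (v22,v0,v26) [++-] → (0, -1.2867, -1.85196)–(-0.11492, -1.2867, -1.8365)  len=0.1160
  (v22,v26,v23) [+--] → (-0.11492, -1.2867, -1.8365)–(-1.2867, -1.2867, -1.16846)  len=1.3488
  (v24,v28,v25) [--+] → (-0.677078, -1.2867, 1.516)–(-1.2867, -1.2867, 1.16846)  len=0.7017
  (v25,v28,v29) [+--] → (-0.677078, -1.2867, 1.516)–(-0.11492, -1.2867, 1.8365)  len=0.6471
  (v25,v29,v5) [+-+] → (-0.11492, -1.2867, 1.8365)–(0, -1.2867, 1.85196)  len=0.1160
  (v26,v0,v30) [-++] → (0, -1.2867, -1.85196)–(0.11492, -1.2867, -1.8365)  len=0.1160
  (v26,v30,v27) [-+-] → (0.11492, -1.2867, -1.8365)–(0.677078, -1.2867, -1.516)  len=0.6471
  (v27,v30,v31) [-+-] → (0.677078, -1.2867, -1.516)–(1.2867, -1.2867, -1.16846)  len=0.7017
  (v29,v32,v33) [--+] → (1.2867, -1.2867, 1.16846)–(0.11492, -1.2867, 1.8365)  len=1.3488
  (v29,v33,v5) [-++] → (0.11492, -1.2867, 1.8365)–(0, -1.2867, 1.85196)  len=0.1160
  (v30,v1,v31) [++-] → (1.49638, -1.2867, -0.879861)–(1.2867, -1.2867, -1.16846)  len=0.3567
  (v31,v1,v2) [-++] → (1.49638, -1.2867, -0.879861)–(1.62596, -1.2867, -0.7015)  len=0.2205
  (v31,v2,v32) [-+-] → (1.62596, -1.2867, -0.7015)–(1.62596, -1.2867, 0.481023)  len=1.1825
  (v32,v2,v3) [-++] → (1.62596, -1.2867, 0.481023)–(1.62596, -1.2867, 0.7015)  len=0.2205
  (v32,v3,v33) [-++] → (1.62596, -1.2867, 0.7015)–(1.2867, -1.2867, 1.16846)  len=0.5772

Chained into 1 loop(s):
  loop 1: 20 segments, perimeter = 10.9739
Total perimeter = 10.974

loops=1 perimeter=10.974


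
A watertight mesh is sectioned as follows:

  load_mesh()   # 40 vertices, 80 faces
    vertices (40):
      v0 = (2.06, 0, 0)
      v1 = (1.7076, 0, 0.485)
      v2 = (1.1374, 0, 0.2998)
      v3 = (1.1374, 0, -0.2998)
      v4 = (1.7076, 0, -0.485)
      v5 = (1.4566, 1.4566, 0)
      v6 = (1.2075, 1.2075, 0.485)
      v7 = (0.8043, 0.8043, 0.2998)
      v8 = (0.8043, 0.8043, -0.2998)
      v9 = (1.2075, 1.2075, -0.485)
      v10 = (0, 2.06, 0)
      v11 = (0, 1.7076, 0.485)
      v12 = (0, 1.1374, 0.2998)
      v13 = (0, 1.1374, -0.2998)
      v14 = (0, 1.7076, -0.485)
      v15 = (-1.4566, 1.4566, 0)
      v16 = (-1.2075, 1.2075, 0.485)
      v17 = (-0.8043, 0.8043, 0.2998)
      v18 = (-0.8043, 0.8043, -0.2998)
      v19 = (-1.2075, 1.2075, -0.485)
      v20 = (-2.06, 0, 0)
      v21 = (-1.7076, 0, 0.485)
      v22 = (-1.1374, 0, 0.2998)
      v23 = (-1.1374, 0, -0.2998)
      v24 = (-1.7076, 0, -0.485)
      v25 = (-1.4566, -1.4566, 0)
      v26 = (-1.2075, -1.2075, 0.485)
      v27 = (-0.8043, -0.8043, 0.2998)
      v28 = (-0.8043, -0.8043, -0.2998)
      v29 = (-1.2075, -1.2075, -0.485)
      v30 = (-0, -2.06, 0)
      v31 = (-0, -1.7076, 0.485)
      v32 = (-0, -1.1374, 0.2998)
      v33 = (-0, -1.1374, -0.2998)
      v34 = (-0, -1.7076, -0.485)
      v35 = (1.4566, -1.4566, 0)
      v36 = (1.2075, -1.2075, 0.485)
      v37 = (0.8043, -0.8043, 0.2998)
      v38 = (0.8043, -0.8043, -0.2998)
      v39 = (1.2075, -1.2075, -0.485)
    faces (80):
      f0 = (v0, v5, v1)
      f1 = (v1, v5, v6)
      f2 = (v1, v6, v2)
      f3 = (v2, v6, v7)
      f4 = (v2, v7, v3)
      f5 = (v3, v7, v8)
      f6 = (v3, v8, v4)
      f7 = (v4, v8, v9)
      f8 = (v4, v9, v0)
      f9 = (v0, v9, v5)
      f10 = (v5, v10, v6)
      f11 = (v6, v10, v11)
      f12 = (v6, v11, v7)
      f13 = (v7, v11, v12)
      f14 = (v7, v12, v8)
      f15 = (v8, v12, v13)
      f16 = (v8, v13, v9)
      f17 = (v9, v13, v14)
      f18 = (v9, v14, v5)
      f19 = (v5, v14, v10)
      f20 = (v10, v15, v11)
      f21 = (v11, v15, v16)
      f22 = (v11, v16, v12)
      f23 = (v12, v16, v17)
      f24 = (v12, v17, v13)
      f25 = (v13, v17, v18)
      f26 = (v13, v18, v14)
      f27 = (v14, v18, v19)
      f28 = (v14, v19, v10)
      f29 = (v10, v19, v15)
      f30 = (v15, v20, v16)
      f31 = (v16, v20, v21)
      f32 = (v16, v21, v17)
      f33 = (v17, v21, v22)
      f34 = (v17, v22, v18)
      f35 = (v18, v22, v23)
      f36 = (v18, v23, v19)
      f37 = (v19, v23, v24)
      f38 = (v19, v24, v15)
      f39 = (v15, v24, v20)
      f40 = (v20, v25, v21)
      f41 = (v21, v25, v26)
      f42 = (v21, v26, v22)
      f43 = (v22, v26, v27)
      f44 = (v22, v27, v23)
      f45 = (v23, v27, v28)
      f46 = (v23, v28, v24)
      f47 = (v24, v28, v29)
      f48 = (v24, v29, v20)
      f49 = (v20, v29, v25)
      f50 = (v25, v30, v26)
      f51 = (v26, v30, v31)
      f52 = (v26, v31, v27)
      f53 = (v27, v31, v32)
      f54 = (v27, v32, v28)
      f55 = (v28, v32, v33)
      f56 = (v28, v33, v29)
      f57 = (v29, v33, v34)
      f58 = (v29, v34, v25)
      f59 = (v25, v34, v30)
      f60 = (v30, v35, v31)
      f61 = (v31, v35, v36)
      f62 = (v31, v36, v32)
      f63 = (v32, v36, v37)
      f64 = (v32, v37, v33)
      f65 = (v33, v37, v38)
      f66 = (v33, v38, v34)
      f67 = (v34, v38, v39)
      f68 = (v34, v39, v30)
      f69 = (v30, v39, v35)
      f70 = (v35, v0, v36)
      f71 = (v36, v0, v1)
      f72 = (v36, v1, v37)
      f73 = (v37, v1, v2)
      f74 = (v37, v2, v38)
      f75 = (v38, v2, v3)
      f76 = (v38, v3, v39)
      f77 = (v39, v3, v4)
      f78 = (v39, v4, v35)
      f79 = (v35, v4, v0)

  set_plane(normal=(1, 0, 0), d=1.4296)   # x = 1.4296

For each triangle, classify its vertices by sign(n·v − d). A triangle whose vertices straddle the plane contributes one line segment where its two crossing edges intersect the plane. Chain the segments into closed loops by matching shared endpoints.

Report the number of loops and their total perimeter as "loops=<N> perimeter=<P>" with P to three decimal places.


Straddling triangles (18 of 80):
  (v1,v5,v6) [++-] → (1.4296, 1.4296, 0.0525692)–(1.4296, 0.671236, 0.485)  len=0.8730
  (v1,v6,v2) [+--] → (1.4296, 0.671236, 0.485)–(1.4296, 0, 0.394706)  len=0.6773
  (v3,v8,v4) [--+] → (1.4296, 0.247532, -0.428003)–(1.4296, 0, -0.394706)  len=0.2498
  (v4,v8,v9) [+--] → (1.4296, 0.247532, -0.428003)–(1.4296, 0.671236, -0.485)  len=0.4275
  (v4,v9,v0) [+-+] → (1.4296, 0.671236, -0.485)–(1.4296, 0.892913, -0.358644)  len=0.2552
  (v0,v9,v5) [+-+] → (1.4296, 0.892913, -0.358644)–(1.4296, 1.4296, -0.0525692)  len=0.6178
  (v5,v10,v6) [+--] → (1.4296, 1.46778, 0)–(1.4296, 1.4296, 0.0525692)  len=0.0650
  (v9,v14,v5) [--+] → (1.4296, 1.46125, -0.00899011)–(1.4296, 1.4296, -0.0525692)  len=0.0539
  (v5,v14,v10) [+--] → (1.4296, 1.46125, -0.00899011)–(1.4296, 1.46778, 0)  len=0.0111
  (v30,v35,v31) [-+-] → (1.4296, -1.46778, 0)–(1.4296, -1.46125, 0.00899011)  len=0.0111
  (v31,v35,v36) [-+-] → (1.4296, -1.46125, 0.00899011)–(1.4296, -1.4296, 0.0525692)  len=0.0539
  (v30,v39,v35) [--+] → (1.4296, -1.4296, -0.0525692)–(1.4296, -1.46778, 0)  len=0.0650
  (v35,v0,v36) [++-] → (1.4296, -0.892913, 0.358644)–(1.4296, -1.4296, 0.0525692)  len=0.6178
  (v36,v0,v1) [-++] → (1.4296, -0.892913, 0.358644)–(1.4296, -0.671236, 0.485)  len=0.2552
  (v36,v1,v37) [-+-] → (1.4296, -0.671236, 0.485)–(1.4296, -0.247532, 0.428003)  len=0.4275
  (v37,v1,v2) [-+-] → (1.4296, -0.247532, 0.428003)–(1.4296, 0, 0.394706)  len=0.2498
  (v39,v3,v4) [--+] → (1.4296, 0, -0.394706)–(1.4296, -0.671236, -0.485)  len=0.6773
  (v39,v4,v35) [-++] → (1.4296, -0.671236, -0.485)–(1.4296, -1.4296, -0.0525692)  len=0.8730

Chained into 1 loop(s):
  loop 1: 18 segments, perimeter = 6.4610
Total perimeter = 6.461

loops=1 perimeter=6.461


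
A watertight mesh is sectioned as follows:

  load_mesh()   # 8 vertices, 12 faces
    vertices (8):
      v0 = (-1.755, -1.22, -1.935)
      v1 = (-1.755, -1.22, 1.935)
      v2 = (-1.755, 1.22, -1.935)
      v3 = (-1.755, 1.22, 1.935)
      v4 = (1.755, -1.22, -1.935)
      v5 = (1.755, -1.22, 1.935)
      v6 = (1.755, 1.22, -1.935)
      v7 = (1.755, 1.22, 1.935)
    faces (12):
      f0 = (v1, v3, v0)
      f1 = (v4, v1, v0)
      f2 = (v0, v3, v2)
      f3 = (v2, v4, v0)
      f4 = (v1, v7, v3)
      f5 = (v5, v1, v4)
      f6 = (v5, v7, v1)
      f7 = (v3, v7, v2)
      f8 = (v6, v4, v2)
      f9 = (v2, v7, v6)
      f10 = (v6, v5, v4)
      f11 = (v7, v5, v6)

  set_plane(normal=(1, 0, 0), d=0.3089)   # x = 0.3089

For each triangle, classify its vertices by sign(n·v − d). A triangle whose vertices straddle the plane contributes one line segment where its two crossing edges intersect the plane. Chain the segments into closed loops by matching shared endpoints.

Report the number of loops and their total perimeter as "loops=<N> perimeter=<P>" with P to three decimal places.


Straddling triangles (8 of 12):
  (v4,v1,v0) [+--] → (0.3089, -1.22, -0.340582)–(0.3089, -1.22, -1.935)  len=1.5944
  (v2,v4,v0) [-+-] → (0.3089, -0.214734, -1.935)–(0.3089, -1.22, -1.935)  len=1.0053
  (v1,v7,v3) [-+-] → (0.3089, 0.214734, 1.935)–(0.3089, 1.22, 1.935)  len=1.0053
  (v5,v1,v4) [+-+] → (0.3089, -1.22, 1.935)–(0.3089, -1.22, -0.340582)  len=2.2756
  (v5,v7,v1) [++-] → (0.3089, 0.214734, 1.935)–(0.3089, -1.22, 1.935)  len=1.4347
  (v3,v7,v2) [-+-] → (0.3089, 1.22, 1.935)–(0.3089, 1.22, 0.340582)  len=1.5944
  (v6,v4,v2) [++-] → (0.3089, -0.214734, -1.935)–(0.3089, 1.22, -1.935)  len=1.4347
  (v2,v7,v6) [-++] → (0.3089, 1.22, 0.340582)–(0.3089, 1.22, -1.935)  len=2.2756

Chained into 1 loop(s):
  loop 1: 8 segments, perimeter = 12.6200
Total perimeter = 12.620

loops=1 perimeter=12.620


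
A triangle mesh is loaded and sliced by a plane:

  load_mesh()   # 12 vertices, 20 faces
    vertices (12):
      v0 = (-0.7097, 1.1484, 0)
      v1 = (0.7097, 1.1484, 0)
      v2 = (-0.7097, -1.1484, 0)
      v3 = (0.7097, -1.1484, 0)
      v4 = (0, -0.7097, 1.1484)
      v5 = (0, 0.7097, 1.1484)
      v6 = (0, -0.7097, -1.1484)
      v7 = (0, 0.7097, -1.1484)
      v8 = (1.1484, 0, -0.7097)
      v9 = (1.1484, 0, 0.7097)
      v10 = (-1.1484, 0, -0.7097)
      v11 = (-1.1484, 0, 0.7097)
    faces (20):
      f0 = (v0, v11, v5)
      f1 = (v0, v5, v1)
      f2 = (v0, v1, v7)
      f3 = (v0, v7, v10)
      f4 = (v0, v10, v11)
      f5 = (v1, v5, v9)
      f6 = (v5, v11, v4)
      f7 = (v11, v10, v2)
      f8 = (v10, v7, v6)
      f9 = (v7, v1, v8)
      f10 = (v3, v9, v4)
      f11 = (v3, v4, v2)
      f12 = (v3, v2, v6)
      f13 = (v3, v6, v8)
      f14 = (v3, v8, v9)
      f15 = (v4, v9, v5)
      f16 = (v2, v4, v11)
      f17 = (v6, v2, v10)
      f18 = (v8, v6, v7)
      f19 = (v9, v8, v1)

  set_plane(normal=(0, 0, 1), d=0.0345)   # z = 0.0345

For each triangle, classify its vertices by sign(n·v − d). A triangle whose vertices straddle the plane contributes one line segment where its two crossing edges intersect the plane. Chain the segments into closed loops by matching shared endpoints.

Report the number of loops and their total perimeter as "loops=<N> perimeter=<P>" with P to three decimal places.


loops=1 perimeter=7.673

Straddling triangles (10 of 20):
  (v0,v11,v5) [-++] → (-0.731026, 1.09257, 0.0345)–(-0.688379, 1.13522, 0.0345)  len=0.0603
  (v0,v5,v1) [-+-] → (-0.688379, 1.13522, 0.0345)–(0.688379, 1.13522, 0.0345)  len=1.3768
  (v0,v10,v11) [--+] → (-1.1484, 0, 0.0345)–(-0.731026, 1.09257, 0.0345)  len=1.1696
  (v1,v5,v9) [-++] → (0.688379, 1.13522, 0.0345)–(0.731026, 1.09257, 0.0345)  len=0.0603
  (v11,v10,v2) [+--] → (-1.1484, 0, 0.0345)–(-0.731026, -1.09257, 0.0345)  len=1.1696
  (v3,v9,v4) [-++] → (0.731026, -1.09257, 0.0345)–(0.688379, -1.13522, 0.0345)  len=0.0603
  (v3,v4,v2) [-+-] → (0.688379, -1.13522, 0.0345)–(-0.688379, -1.13522, 0.0345)  len=1.3768
  (v3,v8,v9) [--+] → (1.1484, 0, 0.0345)–(0.731026, -1.09257, 0.0345)  len=1.1696
  (v2,v4,v11) [-++] → (-0.688379, -1.13522, 0.0345)–(-0.731026, -1.09257, 0.0345)  len=0.0603
  (v9,v8,v1) [+--] → (1.1484, 0, 0.0345)–(0.731026, 1.09257, 0.0345)  len=1.1696

Chained into 1 loop(s):
  loop 1: 10 segments, perimeter = 7.6731
Total perimeter = 7.673


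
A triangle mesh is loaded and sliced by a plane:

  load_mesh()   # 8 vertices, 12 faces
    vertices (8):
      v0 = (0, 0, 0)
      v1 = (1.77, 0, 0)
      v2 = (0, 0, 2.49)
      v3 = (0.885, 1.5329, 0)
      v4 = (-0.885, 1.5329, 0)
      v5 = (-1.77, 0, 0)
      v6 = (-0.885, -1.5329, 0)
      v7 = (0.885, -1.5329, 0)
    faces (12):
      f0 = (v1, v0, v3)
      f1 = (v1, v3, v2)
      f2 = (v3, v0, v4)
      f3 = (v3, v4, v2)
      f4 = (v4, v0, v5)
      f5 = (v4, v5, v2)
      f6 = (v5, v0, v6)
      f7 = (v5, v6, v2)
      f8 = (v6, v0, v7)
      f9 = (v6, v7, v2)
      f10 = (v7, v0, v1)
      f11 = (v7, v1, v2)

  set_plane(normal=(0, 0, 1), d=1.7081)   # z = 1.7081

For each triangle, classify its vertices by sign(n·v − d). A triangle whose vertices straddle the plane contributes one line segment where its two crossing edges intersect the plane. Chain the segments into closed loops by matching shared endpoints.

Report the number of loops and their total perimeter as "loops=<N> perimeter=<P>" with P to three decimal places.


loops=1 perimeter=3.335

Straddling triangles (6 of 12):
  (v1,v3,v2) [--+] → (0.277904, 0.481355, 1.7081)–(0.555808, 0, 1.7081)  len=0.5558
  (v3,v4,v2) [--+] → (-0.277904, 0.481355, 1.7081)–(0.277904, 0.481355, 1.7081)  len=0.5558
  (v4,v5,v2) [--+] → (-0.555808, 0, 1.7081)–(-0.277904, 0.481355, 1.7081)  len=0.5558
  (v5,v6,v2) [--+] → (-0.277904, -0.481355, 1.7081)–(-0.555808, 0, 1.7081)  len=0.5558
  (v6,v7,v2) [--+] → (0.277904, -0.481355, 1.7081)–(-0.277904, -0.481355, 1.7081)  len=0.5558
  (v7,v1,v2) [--+] → (0.555808, 0, 1.7081)–(0.277904, -0.481355, 1.7081)  len=0.5558

Chained into 1 loop(s):
  loop 1: 6 segments, perimeter = 3.3349
Total perimeter = 3.335


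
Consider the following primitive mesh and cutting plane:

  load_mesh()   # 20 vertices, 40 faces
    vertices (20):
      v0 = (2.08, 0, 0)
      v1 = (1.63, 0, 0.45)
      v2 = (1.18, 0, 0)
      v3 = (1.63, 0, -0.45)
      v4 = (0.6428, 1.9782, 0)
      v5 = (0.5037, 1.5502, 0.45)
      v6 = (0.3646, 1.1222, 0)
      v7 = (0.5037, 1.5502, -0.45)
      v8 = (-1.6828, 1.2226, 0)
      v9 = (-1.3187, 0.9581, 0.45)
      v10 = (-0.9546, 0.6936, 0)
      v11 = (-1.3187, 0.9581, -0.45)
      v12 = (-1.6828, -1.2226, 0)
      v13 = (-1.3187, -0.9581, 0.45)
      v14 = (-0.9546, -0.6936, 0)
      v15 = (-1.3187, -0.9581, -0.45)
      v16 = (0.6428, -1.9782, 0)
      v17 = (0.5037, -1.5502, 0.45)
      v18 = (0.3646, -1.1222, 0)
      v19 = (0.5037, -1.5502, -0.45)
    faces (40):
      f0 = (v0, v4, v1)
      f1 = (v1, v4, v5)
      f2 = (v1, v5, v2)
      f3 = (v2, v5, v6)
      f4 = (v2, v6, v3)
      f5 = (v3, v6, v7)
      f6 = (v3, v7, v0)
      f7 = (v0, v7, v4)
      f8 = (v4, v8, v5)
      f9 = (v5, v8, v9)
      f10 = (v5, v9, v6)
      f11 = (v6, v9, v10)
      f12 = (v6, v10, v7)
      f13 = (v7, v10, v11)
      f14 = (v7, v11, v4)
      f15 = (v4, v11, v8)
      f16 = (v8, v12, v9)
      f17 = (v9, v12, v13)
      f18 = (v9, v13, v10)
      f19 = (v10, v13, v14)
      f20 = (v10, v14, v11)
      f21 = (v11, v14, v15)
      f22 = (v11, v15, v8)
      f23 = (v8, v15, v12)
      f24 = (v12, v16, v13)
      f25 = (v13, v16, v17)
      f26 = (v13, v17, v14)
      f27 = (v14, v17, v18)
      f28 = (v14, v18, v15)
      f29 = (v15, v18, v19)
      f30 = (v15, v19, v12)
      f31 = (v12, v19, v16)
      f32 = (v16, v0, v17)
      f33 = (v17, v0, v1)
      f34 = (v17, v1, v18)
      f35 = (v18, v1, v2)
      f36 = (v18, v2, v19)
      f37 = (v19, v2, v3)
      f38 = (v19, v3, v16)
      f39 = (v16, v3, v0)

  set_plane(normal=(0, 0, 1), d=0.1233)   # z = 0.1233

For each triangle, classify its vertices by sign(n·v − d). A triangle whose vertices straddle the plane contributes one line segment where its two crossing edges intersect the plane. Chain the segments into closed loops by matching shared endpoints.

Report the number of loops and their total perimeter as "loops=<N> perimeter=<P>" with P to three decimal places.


Straddling triangles (20 of 40):
  (v0,v4,v1) [--+] → (0.913293, 1.43617, 0.1233)–(1.9567, 0, 0.1233)  len=1.7752
  (v1,v4,v5) [+-+] → (0.913293, 1.43617, 0.1233)–(0.604687, 1.86093, 0.1233)  len=0.5250
  (v1,v5,v2) [++-] → (0.994694, 0.424755, 0.1233)–(1.3033, 0, 0.1233)  len=0.5250
  (v2,v5,v6) [-+-] → (0.994694, 0.424755, 0.1233)–(0.402713, 1.23947, 0.1233)  len=1.0071
  (v4,v8,v5) [--+] → (-1.0837, 1.31236, 0.1233)–(0.604687, 1.86093, 0.1233)  len=1.7753
  (v5,v8,v9) [+-+] → (-1.0837, 1.31236, 0.1233)–(-1.58304, 1.15013, 0.1233)  len=0.5250
  (v5,v9,v6) [++-] → (-0.0966242, 1.07724, 0.1233)–(0.402713, 1.23947, 0.1233)  len=0.5250
  (v6,v9,v10) [-+-] → (-0.0966242, 1.07724, 0.1233)–(-1.05436, 0.766073, 0.1233)  len=1.0070
  (v8,v12,v9) [--+] → (-1.58304, -0.625088, 0.1233)–(-1.58304, 1.15013, 0.1233)  len=1.7752
  (v9,v12,v13) [+-+] → (-1.58304, -0.625088, 0.1233)–(-1.58304, -1.15013, 0.1233)  len=0.5250
  (v9,v13,v10) [++-] → (-1.05436, 0.241034, 0.1233)–(-1.05436, 0.766073, 0.1233)  len=0.5250
  (v10,v13,v14) [-+-] → (-1.05436, 0.241034, 0.1233)–(-1.05436, -0.766073, 0.1233)  len=1.0071
  (v12,v16,v13) [--+] → (0.105349, -1.69869, 0.1233)–(-1.58304, -1.15013, 0.1233)  len=1.7753
  (v13,v16,v17) [+-+] → (0.105349, -1.69869, 0.1233)–(0.604687, -1.86093, 0.1233)  len=0.5250
  (v13,v17,v14) [++-] → (-0.555026, -0.928308, 0.1233)–(-1.05436, -0.766073, 0.1233)  len=0.5250
  (v14,v17,v18) [-+-] → (-0.555026, -0.928308, 0.1233)–(0.402713, -1.23947, 0.1233)  len=1.0070
  (v16,v0,v17) [--+] → (1.64809, -0.424755, 0.1233)–(0.604687, -1.86093, 0.1233)  len=1.7752
  (v17,v0,v1) [+-+] → (1.64809, -0.424755, 0.1233)–(1.9567, 0, 0.1233)  len=0.5250
  (v17,v1,v18) [++-] → (0.71132, -0.814717, 0.1233)–(0.402713, -1.23947, 0.1233)  len=0.5250
  (v18,v1,v2) [-+-] → (0.71132, -0.814717, 0.1233)–(1.3033, 0, 0.1233)  len=1.0071

Chained into 2 loop(s):
  loop 1: 10 segments, perimeter = 11.5013
  loop 2: 10 segments, perimeter = 7.6605
Total perimeter = 19.162

loops=2 perimeter=19.162
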